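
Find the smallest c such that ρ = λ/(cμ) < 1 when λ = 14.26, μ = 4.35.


Stability requires cμ > λ ⇔ c > λ/μ.
λ/μ = 14.26/4.35 = 3.2782
Minimum integer c = ⌊3.2782⌋ + 1 = 4
Check: 4·4.35 = 17.40 > 14.26, while 3·4.35 = 13.05 ≤ 14.26

Final: 4 servers


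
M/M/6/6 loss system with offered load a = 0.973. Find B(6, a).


B(c,a) = (a^c/c!) / Σ_{k=0}^{c} a^k/k!
a^6/6! = 0.001179
Σ terms (k=0..6): 1.00000 + 0.97300 + 0.47336 + 0.15353 + 0.03735 + 0.007267 + 0.001179 = 2.645684
B = 0.001179/2.645684 = 0.0004455

Final: 0.0004455


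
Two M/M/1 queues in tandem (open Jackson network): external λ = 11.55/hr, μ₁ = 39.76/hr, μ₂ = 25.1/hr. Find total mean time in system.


Each node sees arrival rate λ = 11.55/hr (tandem ⇒ throughput preserved).
W₁ = 1/(μ₁−λ) = 1/(39.76−11.55) = 0.03545 hr
W₂ = 1/(μ₂−λ) = 1/(25.1−11.55) = 0.07380 hr
W_total = W₁ + W₂ = 0.03545 + 0.07380 = 0.10925 hr

Final: 0.10925 hr


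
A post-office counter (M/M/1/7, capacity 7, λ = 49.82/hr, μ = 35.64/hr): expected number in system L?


ρ = 49.82/35.64 = 1.3979
L = ρ[1 − (K+1)ρ^K + Kρ^(K+1)] / [(1−ρ)(1−ρ^(K+1))]
Numerator: 1.3979·(1 − 8·10.429469 + 7·14.579016) = 27.422475
Denominator: (-0.3979)·(-13.579016) = 5.402650
L = 27.422475/5.402650 = 5.0757

Final: 5.0757


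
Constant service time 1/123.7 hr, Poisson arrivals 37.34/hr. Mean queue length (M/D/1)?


ρ = 37.34/123.7 = 0.3019
M/D/1: Lq = ρ²/(2(1−ρ)) = 0.09112/(2·0.6981) = 0.06526

Final: 0.06526


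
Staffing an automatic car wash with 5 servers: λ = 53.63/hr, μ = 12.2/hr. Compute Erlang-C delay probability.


a = λ/μ = 4.3959; ρ = a/5 = 0.8792
P₀ = 0.006329 (from M/M/c formula)
C(c,a) = [a^c/(c!(1−ρ))]·P₀ = [1641.49601/(120·0.1208)]·0.006329
= 113.21942·0.006329 = 0.716606

Final: 0.716606


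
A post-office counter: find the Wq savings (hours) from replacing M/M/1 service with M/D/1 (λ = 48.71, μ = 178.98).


ρ = 48.71/178.98 = 0.2722
Wq(M/M/1) = ρ/(μ−λ) = 0.2722/130.27 = 0.002089 hr
Wq(M/D/1) = ρ/(2(μ−λ)) = 0.001045 hr
Savings = 0.002089 − 0.001045 = 0.001045 hr

Final: 0.001045 hr


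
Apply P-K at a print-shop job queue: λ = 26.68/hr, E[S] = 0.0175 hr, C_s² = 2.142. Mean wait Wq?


ρ = λ·E[S] = 26.68·0.0175 = 0.4669
E[S²] = E[S]²(1+C_s²) = 0.0175²·(1+2.142) = 0.0009622
Wq = λ·E[S²]/(2(1−ρ)) = 26.68·0.0009622/(2·0.5331) = 0.02408 hr

Final: 0.02408 hr


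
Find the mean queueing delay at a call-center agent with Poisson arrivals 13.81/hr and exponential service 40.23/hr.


ρ = 13.81/40.23 = 0.3433
Wq = ρ/(μ−λ) = 0.3433/(40.23 − 13.81) = 0.3433/26.42 = 0.01299 hr

Final: 0.01299 hr


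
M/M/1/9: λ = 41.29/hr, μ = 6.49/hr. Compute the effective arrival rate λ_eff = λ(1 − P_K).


ρ = 6.3621; P_K = (1−ρ)ρ^9/(1−ρ^10) = 0.842819
λ_eff = λ(1 − P_K) = 41.29·(1 − 0.842819) = 41.29·0.157181 = 6.4900 /hr

Final: 6.4900 /hr


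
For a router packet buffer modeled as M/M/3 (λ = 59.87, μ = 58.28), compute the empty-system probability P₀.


a = λ/μ = 59.87/58.28 = 1.0273; ρ = a/c = 0.3424
Σ_{k=0}^{2} a^k/k! (terms k=0..2) = 1.00000 + 1.02728 + 0.52765 = 2.55494
Tail: a^3/(3!(1−ρ)) = 1.08410/(6·0.6576) = 0.27477
P₀ = 1/(2.55494 + 0.27477) = 1/2.82971 = 0.353393

Final: 0.353393


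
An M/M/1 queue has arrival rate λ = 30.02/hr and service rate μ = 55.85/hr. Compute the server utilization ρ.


ρ = λ/μ = 30.02/55.85 = 0.5375

Final: 0.5375


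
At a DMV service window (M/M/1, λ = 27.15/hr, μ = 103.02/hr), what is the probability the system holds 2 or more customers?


ρ = 27.15/103.02 = 0.2635
P(N ≥ n) = ρ^n = 0.2635^2 = 0.069454

Final: 0.069454


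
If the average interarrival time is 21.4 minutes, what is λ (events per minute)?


λ = 1/(interarrival time) in consistent units.
1 minute = 1 min, so λ = 1/21.4 = 0.04673 per minute

Final: 0.04673 /min


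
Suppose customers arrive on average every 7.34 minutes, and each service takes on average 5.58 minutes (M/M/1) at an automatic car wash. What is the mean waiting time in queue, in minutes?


λ = 60/7.34 = 8.1744 /hr
μ = 60/5.58 = 10.7527 /hr
ρ = λ/μ = 8.1744/10.7527 = 0.7602
Wq = ρ/(μ−λ) = 0.7602/(10.7527−8.1744) = 0.29485 hr
In minutes: 0.29485·60 = 17.691 min

Final: 17.691 min


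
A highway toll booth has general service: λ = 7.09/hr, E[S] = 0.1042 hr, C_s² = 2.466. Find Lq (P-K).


ρ = λ·E[S] = 7.09·0.1042 = 0.7388
Lq = ρ²(1+C_s²)/(2(1−ρ)) = 0.5458·(1+2.466)/(2·0.2612)
= 0.5458·3.4660/0.5224 = 3.62090

Final: 3.62090


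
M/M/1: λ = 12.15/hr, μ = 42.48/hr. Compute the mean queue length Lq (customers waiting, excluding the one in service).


ρ = 12.15/42.48 = 0.2860
Lq = ρ²/(1−ρ) = 0.08181/0.7140 = 0.1146

Final: 0.1146


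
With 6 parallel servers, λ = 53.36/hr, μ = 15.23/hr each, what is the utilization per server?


ρ = λ/(cμ) = 53.36/(6·15.23) = 53.36/91.38 = 0.5839

Final: 0.5839


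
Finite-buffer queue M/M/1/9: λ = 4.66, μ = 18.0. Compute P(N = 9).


ρ = λ/μ = 4.66/18.0 = 0.2589
P_K = (1−ρ)ρ^K/(1−ρ^(K+1)) = (0.7411·0.000005224)/(1 − 0.000001352)
= 0.000003872/0.999999 = 0.000003872

Final: 0.000003872


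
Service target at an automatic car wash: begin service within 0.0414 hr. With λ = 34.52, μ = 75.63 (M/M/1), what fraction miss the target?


ρ = 34.52/75.63 = 0.4564
P(Wq > t) = ρ·e^{−(μ−λ)t} = 0.4564·e^{−1.7020}
= 0.4564·0.182327 = 0.083220

Final: 0.083220


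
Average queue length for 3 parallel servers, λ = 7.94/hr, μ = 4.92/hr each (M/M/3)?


a = λ/μ = 1.6138; ρ = a/3 = 0.5379
P₀ = 0.184091
Lq = P₀·a^c·ρ / (c!·(1−ρ)²) = 0.184091·4.20307·0.5379/(6·0.21350)
= 0.32493

Final: 0.32493


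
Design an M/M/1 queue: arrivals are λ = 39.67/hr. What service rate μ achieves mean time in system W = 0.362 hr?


W = 1/(μ−λ) ⇒ μ − λ = 1/W = 1/0.362 = 2.7624
μ = λ + 1/W = 39.67 + 2.7624 = 42.4324 per hr

Final: 42.4324 /hr


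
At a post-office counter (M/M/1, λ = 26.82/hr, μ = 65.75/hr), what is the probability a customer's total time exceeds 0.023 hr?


W ~ Exponential(μ−λ) for M/M/1.
μ − λ = 65.75 − 26.82 = 38.9300
P(W > t) = e^{−(μ−λ)t} = e^{−0.8954} = 0.408448

Final: 0.408448


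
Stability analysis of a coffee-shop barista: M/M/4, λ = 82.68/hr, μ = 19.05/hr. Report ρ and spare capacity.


Total capacity cμ = 4·19.05 = 76.20/hr
ρ = λ/(cμ) = 82.68/76.20 = 1.0850
Stable ⇔ ρ < 1: NO
Spare capacity = cμ − λ = 76.20 − 82.68 = -6.48/hr

Final: ρ = 1.0850; unstable; margin = -6.48/hr


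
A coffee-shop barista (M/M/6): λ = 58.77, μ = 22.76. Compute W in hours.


a = 2.5822; ρ = 0.4304; P₀ = 0.075092
Lq = P₀·a^c·ρ/(c!(1−ρ)²) = 0.04100
Wq = Lq/λ = 0.04100/58.77 = 0.0006976 hr
W = Wq + 1/μ = 0.0006976 + 0.04394 = 0.04463 hr

Final: 0.04463 hr


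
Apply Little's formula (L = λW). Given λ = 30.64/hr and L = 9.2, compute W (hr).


W = L/λ = 9.2/30.64 = 0.3003 hr

Final: 0.3003 hr


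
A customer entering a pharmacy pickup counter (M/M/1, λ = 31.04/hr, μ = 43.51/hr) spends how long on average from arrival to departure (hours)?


W = 1/(μ−λ) = 1/(43.51 − 31.04) = 1/12.47 = 0.08019 hr

Final: 0.08019 hr


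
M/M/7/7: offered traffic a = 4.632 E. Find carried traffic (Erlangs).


B(7,4.632) = 0.097954 (Erlang-B)
Carried load = a(1 − B) = 4.632·(1 − 0.097954) = 4.632·0.902046 = 4.1783 E

Final: 4.1783 Erlangs


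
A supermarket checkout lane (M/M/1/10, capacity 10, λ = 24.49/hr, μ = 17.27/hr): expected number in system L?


ρ = 24.49/17.27 = 1.4181
L = ρ[1 − (K+1)ρ^K + Kρ^(K+1)] / [(1−ρ)(1−ρ^(K+1))]
Numerator: 1.4181·(1 − 11·32.882473 + 10·46.629518) = 149.730713
Denominator: (-0.4181)·(-45.629518) = 19.076150
L = 149.730713/19.076150 = 7.8491

Final: 7.8491


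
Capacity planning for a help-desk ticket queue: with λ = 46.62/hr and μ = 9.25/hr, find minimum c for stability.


Stability requires cμ > λ ⇔ c > λ/μ.
λ/μ = 46.62/9.25 = 5.0400
Minimum integer c = ⌊5.0400⌋ + 1 = 6
Check: 6·9.25 = 55.50 > 46.62, while 5·9.25 = 46.25 ≤ 46.62

Final: 6 servers


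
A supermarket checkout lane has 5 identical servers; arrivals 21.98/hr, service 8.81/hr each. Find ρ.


ρ = λ/(cμ) = 21.98/(5·8.81) = 21.98/44.05 = 0.4990

Final: 0.4990


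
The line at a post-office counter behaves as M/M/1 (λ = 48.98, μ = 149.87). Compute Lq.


ρ = 48.98/149.87 = 0.3268
Lq = ρ²/(1−ρ) = 0.1068/0.6732 = 0.1587

Final: 0.1587


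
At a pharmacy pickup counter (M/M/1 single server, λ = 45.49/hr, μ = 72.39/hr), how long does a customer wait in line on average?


ρ = 45.49/72.39 = 0.6284
Wq = ρ/(μ−λ) = 0.6284/(72.39 − 45.49) = 0.6284/26.90 = 0.02336 hr

Final: 0.02336 hr


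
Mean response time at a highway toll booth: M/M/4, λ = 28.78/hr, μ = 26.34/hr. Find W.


a = 1.0926; ρ = 0.2732; P₀ = 0.334597
Lq = P₀·a^c·ρ/(c!(1−ρ)²) = 0.01027
Wq = Lq/λ = 0.01027/28.78 = 0.0003570 hr
W = Wq + 1/μ = 0.0003570 + 0.03797 = 0.03832 hr

Final: 0.03832 hr


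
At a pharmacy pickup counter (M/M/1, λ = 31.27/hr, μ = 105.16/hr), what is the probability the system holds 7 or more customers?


ρ = 31.27/105.16 = 0.2974
P(N ≥ n) = ρ^n = 0.2974^7 = 0.0002056

Final: 0.0002056


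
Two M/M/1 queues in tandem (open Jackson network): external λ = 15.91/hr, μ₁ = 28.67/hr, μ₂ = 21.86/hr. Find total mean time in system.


Each node sees arrival rate λ = 15.91/hr (tandem ⇒ throughput preserved).
W₁ = 1/(μ₁−λ) = 1/(28.67−15.91) = 0.07837 hr
W₂ = 1/(μ₂−λ) = 1/(21.86−15.91) = 0.16807 hr
W_total = W₁ + W₂ = 0.07837 + 0.16807 = 0.24644 hr

Final: 0.24644 hr


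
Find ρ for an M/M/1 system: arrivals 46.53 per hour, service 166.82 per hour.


ρ = λ/μ = 46.53/166.82 = 0.2789

Final: 0.2789


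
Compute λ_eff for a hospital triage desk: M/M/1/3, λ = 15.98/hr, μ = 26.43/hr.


ρ = 0.6046; P_K = (1−ρ)ρ^3/(1−ρ^4) = 0.100869
λ_eff = λ(1 − P_K) = 15.98·(1 − 0.100869) = 15.98·0.899131 = 14.3681 /hr

Final: 14.3681 /hr


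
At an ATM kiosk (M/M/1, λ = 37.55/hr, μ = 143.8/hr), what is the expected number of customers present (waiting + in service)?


ρ = λ/μ = 37.55/143.8 = 0.2611
L = ρ/(1−ρ) = 0.2611/(1 − 0.2611) = 0.2611/0.7389 = 0.3534

Final: 0.3534


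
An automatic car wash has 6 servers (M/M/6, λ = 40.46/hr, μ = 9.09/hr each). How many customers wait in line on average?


a = λ/μ = 4.4510; ρ = a/6 = 0.7418
P₀ = 0.009727
Lq = P₀·a^c·ρ / (c!·(1−ρ)²) = 0.009727·7776.28146·0.7418/(720·0.06665)
= 1.16941

Final: 1.16941


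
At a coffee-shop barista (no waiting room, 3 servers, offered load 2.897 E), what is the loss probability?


B(c,a) = (a^c/c!) / Σ_{k=0}^{c} a^k/k!
a^3/3! = 4.052231
Σ terms (k=0..3): 1.00000 + 2.89700 + 4.19630 + 4.05223 = 12.145536
B = 4.052231/12.145536 = 0.333640

Final: 0.333640


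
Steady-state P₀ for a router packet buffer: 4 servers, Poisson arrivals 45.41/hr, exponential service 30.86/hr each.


a = λ/μ = 45.41/30.86 = 1.4715; ρ = a/c = 0.3679
Σ_{k=0}^{3} a^k/k! (terms k=0..3) = 1.00000 + 1.47148 + 1.08263 + 0.53103 = 4.08514
Tail: a^4/(4!(1−ρ)) = 4.68837/(24·0.6321) = 0.30903
P₀ = 1/(4.08514 + 0.30903) = 1/4.39418 = 0.227574

Final: 0.227574


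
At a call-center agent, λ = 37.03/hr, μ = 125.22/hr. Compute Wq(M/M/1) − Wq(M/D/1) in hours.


ρ = 37.03/125.22 = 0.2957
Wq(M/M/1) = ρ/(μ−λ) = 0.2957/88.19 = 0.003353 hr
Wq(M/D/1) = ρ/(2(μ−λ)) = 0.001677 hr
Savings = 0.003353 − 0.001677 = 0.001677 hr

Final: 0.001677 hr


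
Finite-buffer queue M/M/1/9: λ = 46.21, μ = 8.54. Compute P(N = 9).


ρ = λ/μ = 46.21/8.54 = 5.4110
P_K = (1−ρ)ρ^K/(1−ρ^(K+1)) = (-4.4110·3976517.338993)/(1 − 21516963.259353)
= -17540445.920360/-21516962.259353 = 0.815192

Final: 0.815192


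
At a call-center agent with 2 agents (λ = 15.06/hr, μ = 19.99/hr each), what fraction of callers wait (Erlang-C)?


a = λ/μ = 0.7534; ρ = a/2 = 0.3767
P₀ = 0.452762 (from M/M/c formula)
C(c,a) = [a^c/(c!(1−ρ))]·P₀ = [0.56758/(2·0.6233)]·0.452762
= 0.45529·0.452762 = 0.206138

Final: 0.206138


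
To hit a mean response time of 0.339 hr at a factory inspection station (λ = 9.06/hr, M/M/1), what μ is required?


W = 1/(μ−λ) ⇒ μ − λ = 1/W = 1/0.339 = 2.9499
μ = λ + 1/W = 9.06 + 2.9499 = 12.0099 per hr

Final: 12.0099 /hr


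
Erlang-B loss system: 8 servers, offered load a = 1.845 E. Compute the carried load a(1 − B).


B(8,1.845) = 0.0005263 (Erlang-B)
Carried load = a(1 − B) = 1.845·(1 − 0.0005263) = 1.845·0.999474 = 1.8440 E

Final: 1.8440 Erlangs


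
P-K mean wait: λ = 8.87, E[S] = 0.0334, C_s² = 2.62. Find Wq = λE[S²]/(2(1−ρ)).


ρ = λ·E[S] = 8.87·0.0334 = 0.2963
E[S²] = E[S]²(1+C_s²) = 0.0334²·(1+2.62) = 0.004038
Wq = λ·E[S²]/(2(1−ρ)) = 8.87·0.004038/(2·0.7037) = 0.02545 hr

Final: 0.02545 hr


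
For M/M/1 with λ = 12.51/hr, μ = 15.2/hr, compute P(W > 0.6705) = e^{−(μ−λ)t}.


W ~ Exponential(μ−λ) for M/M/1.
μ − λ = 15.2 − 12.51 = 2.6900
P(W > t) = e^{−(μ−λ)t} = e^{−1.8036} = 0.164697

Final: 0.164697


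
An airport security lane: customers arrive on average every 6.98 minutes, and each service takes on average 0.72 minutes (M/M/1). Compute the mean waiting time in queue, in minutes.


λ = 60/6.98 = 8.5960 /hr
μ = 60/0.72 = 83.3333 /hr
ρ = λ/μ = 8.5960/83.3333 = 0.1032
Wq = ρ/(μ−λ) = 0.1032/(83.3333−8.5960) = 0.001380 hr
In minutes: 0.001380·60 = 0.08281 min

Final: 0.08281 min


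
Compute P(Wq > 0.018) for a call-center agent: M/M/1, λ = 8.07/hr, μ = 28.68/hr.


ρ = 8.07/28.68 = 0.2814
P(Wq > t) = ρ·e^{−(μ−λ)t} = 0.2814·e^{−0.3710}
= 0.2814·0.690058 = 0.194169

Final: 0.194169


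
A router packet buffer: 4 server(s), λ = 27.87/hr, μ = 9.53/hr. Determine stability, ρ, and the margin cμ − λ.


Total capacity cμ = 4·9.53 = 38.12/hr
ρ = λ/(cμ) = 27.87/38.12 = 0.7311
Stable ⇔ ρ < 1: YES
Spare capacity = cμ − λ = 38.12 − 27.87 = 10.25/hr

Final: ρ = 0.7311; stable; margin = 10.25/hr


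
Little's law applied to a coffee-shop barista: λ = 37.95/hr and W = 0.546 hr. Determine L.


L = λW = 37.95·0.546 = 20.7207

Final: 20.7207


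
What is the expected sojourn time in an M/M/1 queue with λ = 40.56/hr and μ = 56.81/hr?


W = 1/(μ−λ) = 1/(56.81 − 40.56) = 1/16.25 = 0.06154 hr

Final: 0.06154 hr


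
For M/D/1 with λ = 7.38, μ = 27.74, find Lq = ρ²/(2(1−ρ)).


ρ = 7.38/27.74 = 0.2660
M/D/1: Lq = ρ²/(2(1−ρ)) = 0.07078/(2·0.7340) = 0.04822

Final: 0.04822


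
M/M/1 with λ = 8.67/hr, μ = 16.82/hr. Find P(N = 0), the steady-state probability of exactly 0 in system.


ρ = 8.67/16.82 = 0.5155
P_n = (1−ρ)·ρ^n = (1 − 0.5155)·0.5155^0 = 0.4845·1.000000 = 0.484542

Final: 0.484542


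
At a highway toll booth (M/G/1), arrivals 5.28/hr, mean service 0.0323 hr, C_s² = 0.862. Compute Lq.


ρ = λ·E[S] = 5.28·0.0323 = 0.1705
Lq = ρ²(1+C_s²)/(2(1−ρ)) = 0.02909·(1+0.862)/(2·0.8295)
= 0.02909·1.8620/1.6589 = 0.03265

Final: 0.03265


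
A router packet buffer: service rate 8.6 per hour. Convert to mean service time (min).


Mean service time = 1/μ = 1/8.6 hour = 0.11628 hour
In minutes: 0.11628 × 60 = 6.9767 min

Final: 6.9767 min


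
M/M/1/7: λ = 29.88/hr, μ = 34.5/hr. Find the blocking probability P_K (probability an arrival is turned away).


ρ = λ/μ = 29.88/34.5 = 0.8661
P_K = (1−ρ)ρ^K/(1−ρ^(K+1)) = (0.1339·0.365536)/(1 − 0.316586)
= 0.048950/0.683414 = 0.071626

Final: 0.071626


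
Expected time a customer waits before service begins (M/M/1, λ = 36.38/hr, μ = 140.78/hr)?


ρ = 36.38/140.78 = 0.2584
Wq = ρ/(μ−λ) = 0.2584/(140.78 − 36.38) = 0.2584/104.40 = 0.002475 hr

Final: 0.002475 hr


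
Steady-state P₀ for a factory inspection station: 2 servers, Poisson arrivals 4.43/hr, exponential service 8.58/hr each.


a = λ/μ = 4.43/8.58 = 0.5163; ρ = a/c = 0.2582
Σ_{k=0}^{1} a^k/k! (terms k=0..1) = 1.00000 + 0.51632 = 1.51632
Tail: a^2/(2!(1−ρ)) = 0.26658/(2·0.7418) = 0.17968
P₀ = 1/(1.51632 + 0.17968) = 1/1.69599 = 0.589625

Final: 0.589625


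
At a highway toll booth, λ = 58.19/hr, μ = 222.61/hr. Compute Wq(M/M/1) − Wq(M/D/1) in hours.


ρ = 58.19/222.61 = 0.2614
Wq(M/M/1) = ρ/(μ−λ) = 0.2614/164.42 = 0.001590 hr
Wq(M/D/1) = ρ/(2(μ−λ)) = 0.0007949 hr
Savings = 0.001590 − 0.0007949 = 0.0007949 hr

Final: 0.0007949 hr


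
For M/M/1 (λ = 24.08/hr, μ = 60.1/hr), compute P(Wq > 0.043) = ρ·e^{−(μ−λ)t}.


ρ = 24.08/60.1 = 0.4007
P(Wq > t) = ρ·e^{−(μ−λ)t} = 0.4007·e^{−1.5489}
= 0.4007·0.212490 = 0.085137

Final: 0.085137


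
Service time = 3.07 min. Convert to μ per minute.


μ = 1/(service time) in consistent units.
1 minute = 1 min, so μ = 1/3.07 = 0.3257 per minute

Final: 0.3257 /min


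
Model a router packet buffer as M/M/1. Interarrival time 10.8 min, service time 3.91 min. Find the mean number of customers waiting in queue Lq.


λ = 60/10.8 = 5.5556 /hr
μ = 60/3.91 = 15.3453 /hr
ρ = λ/μ = 5.5556/15.3453 = 0.3620
Lq = ρ²/(1−ρ) = 0.1311/0.6380 = 0.2055

Final: 0.2055


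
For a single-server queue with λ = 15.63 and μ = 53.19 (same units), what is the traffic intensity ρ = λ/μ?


ρ = λ/μ = 15.63/53.19 = 0.2939

Final: 0.2939


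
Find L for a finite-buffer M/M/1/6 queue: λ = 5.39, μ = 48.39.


ρ = 5.39/48.39 = 0.1114
L = ρ[1 − (K+1)ρ^K + Kρ^(K+1)] / [(1−ρ)(1−ρ^(K+1))]
Numerator: 0.1114·(1 − 7·0.000001910 + 6·0.0000002127) = 0.111385
Denominator: (0.8886)·(1.000000) = 0.888613
L = 0.111385/0.888613 = 0.1253

Final: 0.1253


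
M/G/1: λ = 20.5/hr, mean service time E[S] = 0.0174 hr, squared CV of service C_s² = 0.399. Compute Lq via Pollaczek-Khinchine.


ρ = λ·E[S] = 20.5·0.0174 = 0.3567
Lq = ρ²(1+C_s²)/(2(1−ρ)) = 0.1272·(1+0.399)/(2·0.6433)
= 0.1272·1.3990/1.2866 = 0.13835

Final: 0.13835


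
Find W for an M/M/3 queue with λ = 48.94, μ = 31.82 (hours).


a = 1.5380; ρ = 0.5127; P₀ = 0.201407
Lq = P₀·a^c·ρ/(c!(1−ρ)²) = 0.26365
Wq = Lq/λ = 0.26365/48.94 = 0.005387 hr
W = Wq + 1/μ = 0.005387 + 0.03143 = 0.03681 hr

Final: 0.03681 hr


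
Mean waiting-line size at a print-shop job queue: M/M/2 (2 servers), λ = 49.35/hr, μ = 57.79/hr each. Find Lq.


a = λ/μ = 0.8540; ρ = a/2 = 0.4270
P₀ = 0.401564
Lq = P₀·a^c·ρ / (c!·(1−ρ)²) = 0.401564·0.72924·0.4270/(2·0.32836)
= 0.19039

Final: 0.19039


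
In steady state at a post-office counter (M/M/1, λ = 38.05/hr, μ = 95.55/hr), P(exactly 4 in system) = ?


ρ = 38.05/95.55 = 0.3982
P_n = (1−ρ)·ρ^n = (1 − 0.3982)·0.3982^4 = 0.6018·0.025148 = 0.015133

Final: 0.015133


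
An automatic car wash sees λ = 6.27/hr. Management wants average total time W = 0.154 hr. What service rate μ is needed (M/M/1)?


W = 1/(μ−λ) ⇒ μ − λ = 1/W = 1/0.154 = 6.4935
μ = λ + 1/W = 6.27 + 6.4935 = 12.7635 per hr

Final: 12.7635 /hr


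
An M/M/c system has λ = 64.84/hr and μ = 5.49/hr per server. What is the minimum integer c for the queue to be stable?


Stability requires cμ > λ ⇔ c > λ/μ.
λ/μ = 64.84/5.49 = 11.8106
Minimum integer c = ⌊11.8106⌋ + 1 = 12
Check: 12·5.49 = 65.88 > 64.84, while 11·5.49 = 60.39 ≤ 64.84

Final: 12 servers


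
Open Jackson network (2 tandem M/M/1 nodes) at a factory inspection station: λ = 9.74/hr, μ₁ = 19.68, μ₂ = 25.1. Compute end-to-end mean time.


Each node sees arrival rate λ = 9.74/hr (tandem ⇒ throughput preserved).
W₁ = 1/(μ₁−λ) = 1/(19.68−9.74) = 0.10060 hr
W₂ = 1/(μ₂−λ) = 1/(25.1−9.74) = 0.06510 hr
W_total = W₁ + W₂ = 0.10060 + 0.06510 = 0.16571 hr

Final: 0.16571 hr


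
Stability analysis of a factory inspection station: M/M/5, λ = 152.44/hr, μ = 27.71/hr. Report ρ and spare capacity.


Total capacity cμ = 5·27.71 = 138.55/hr
ρ = λ/(cμ) = 152.44/138.55 = 1.1003
Stable ⇔ ρ < 1: NO
Spare capacity = cμ − λ = 138.55 − 152.44 = -13.89/hr

Final: ρ = 1.1003; unstable; margin = -13.89/hr


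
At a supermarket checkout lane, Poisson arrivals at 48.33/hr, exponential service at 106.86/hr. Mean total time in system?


W = 1/(μ−λ) = 1/(106.86 − 48.33) = 1/58.53 = 0.01709 hr

Final: 0.01709 hr


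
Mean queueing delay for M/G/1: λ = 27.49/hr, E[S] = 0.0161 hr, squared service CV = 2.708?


ρ = λ·E[S] = 27.49·0.0161 = 0.4426
E[S²] = E[S]²(1+C_s²) = 0.0161²·(1+2.708) = 0.0009612
Wq = λ·E[S²]/(2(1−ρ)) = 27.49·0.0009612/(2·0.5574) = 0.02370 hr

Final: 0.02370 hr


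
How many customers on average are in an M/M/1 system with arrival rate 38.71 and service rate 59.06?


ρ = λ/μ = 38.71/59.06 = 0.6554
L = ρ/(1−ρ) = 0.6554/(1 − 0.6554) = 0.6554/0.3446 = 1.9022

Final: 1.9022


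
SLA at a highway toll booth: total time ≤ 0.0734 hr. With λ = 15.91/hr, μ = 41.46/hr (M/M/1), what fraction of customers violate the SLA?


W ~ Exponential(μ−λ) for M/M/1.
μ − λ = 41.46 − 15.91 = 25.5500
P(W > t) = e^{−(μ−λ)t} = e^{−1.8754} = 0.153298

Final: 0.153298


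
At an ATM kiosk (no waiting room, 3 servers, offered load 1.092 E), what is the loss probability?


B(c,a) = (a^c/c!) / Σ_{k=0}^{c} a^k/k!
a^3/3! = 0.217028
Σ terms (k=0..3): 1.00000 + 1.09200 + 0.59623 + 0.21703 = 2.905260
B = 0.217028/2.905260 = 0.074702

Final: 0.074702


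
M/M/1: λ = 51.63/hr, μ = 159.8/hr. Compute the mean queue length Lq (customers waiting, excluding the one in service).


ρ = 51.63/159.8 = 0.3231
Lq = ρ²/(1−ρ) = 0.1044/0.6769 = 0.1542

Final: 0.1542


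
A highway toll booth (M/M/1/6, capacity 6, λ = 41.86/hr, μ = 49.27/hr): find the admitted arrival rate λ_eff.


ρ = 0.8496; P_K = (1−ρ)ρ^6/(1−ρ^7) = 0.083124
λ_eff = λ(1 − P_K) = 41.86·(1 − 0.083124) = 41.86·0.916876 = 38.3804 /hr

Final: 38.3804 /hr


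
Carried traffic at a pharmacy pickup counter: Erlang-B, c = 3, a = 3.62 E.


B(3,3.62) = 0.414410 (Erlang-B)
Carried load = a(1 − B) = 3.62·(1 − 0.414410) = 3.62·0.585590 = 2.1198 E

Final: 2.1198 Erlangs


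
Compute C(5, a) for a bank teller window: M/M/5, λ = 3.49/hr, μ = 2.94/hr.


a = λ/μ = 1.1871; ρ = a/5 = 0.2374
P₀ = 0.304977 (from M/M/c formula)
C(c,a) = [a^c/(c!(1−ρ))]·P₀ = [2.35717/(120·0.7626)]·0.304977
= 0.02576·0.304977 = 0.007856

Final: 0.007856


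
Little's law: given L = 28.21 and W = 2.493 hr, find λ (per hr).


λ = L/W = 28.21/2.493 = 11.3157 /hr

Final: 11.3157 /hr


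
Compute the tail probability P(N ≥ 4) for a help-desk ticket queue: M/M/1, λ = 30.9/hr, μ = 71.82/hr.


ρ = 30.9/71.82 = 0.4302
P(N ≥ n) = ρ^n = 0.4302^4 = 0.034265

Final: 0.034265


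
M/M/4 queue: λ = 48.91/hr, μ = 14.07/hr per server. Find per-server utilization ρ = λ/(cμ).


ρ = λ/(cμ) = 48.91/(4·14.07) = 48.91/56.28 = 0.8690

Final: 0.8690


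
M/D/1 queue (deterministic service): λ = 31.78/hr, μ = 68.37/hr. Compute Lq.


ρ = 31.78/68.37 = 0.4648
M/D/1: Lq = ρ²/(2(1−ρ)) = 0.2161/(2·0.5352) = 0.20186

Final: 0.20186


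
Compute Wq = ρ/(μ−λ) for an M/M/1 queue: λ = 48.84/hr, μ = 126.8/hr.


ρ = 48.84/126.8 = 0.3852
Wq = ρ/(μ−λ) = 0.3852/(126.8 − 48.84) = 0.3852/77.96 = 0.004941 hr

Final: 0.004941 hr


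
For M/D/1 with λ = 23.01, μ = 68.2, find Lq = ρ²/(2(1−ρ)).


ρ = 23.01/68.2 = 0.3374
M/D/1: Lq = ρ²/(2(1−ρ)) = 0.1138/(2·0.6626) = 0.08590

Final: 0.08590


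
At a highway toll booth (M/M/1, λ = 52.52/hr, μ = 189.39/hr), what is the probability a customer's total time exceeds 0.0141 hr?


W ~ Exponential(μ−λ) for M/M/1.
μ − λ = 189.39 − 52.52 = 136.8700
P(W > t) = e^{−(μ−λ)t} = e^{−1.9299} = 0.145168

Final: 0.145168


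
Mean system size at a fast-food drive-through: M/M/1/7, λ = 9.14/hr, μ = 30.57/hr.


ρ = 9.14/30.57 = 0.2990
L = ρ[1 − (K+1)ρ^K + Kρ^(K+1)] / [(1−ρ)(1−ρ^(K+1))]
Numerator: 0.2990·(1 − 8·0.0002136 + 7·0.00006386) = 0.298609
Denominator: (0.7010)·(0.999936) = 0.700969
L = 0.298609/0.700969 = 0.4260

Final: 0.4260


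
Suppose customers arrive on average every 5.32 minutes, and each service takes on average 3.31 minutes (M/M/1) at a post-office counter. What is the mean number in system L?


λ = 60/5.32 = 11.2782 /hr
μ = 60/3.31 = 18.1269 /hr
ρ = λ/μ = 11.2782/18.1269 = 0.6222
L = ρ/(1−ρ) = 0.6222/0.3778 = 1.6468

Final: 1.6468


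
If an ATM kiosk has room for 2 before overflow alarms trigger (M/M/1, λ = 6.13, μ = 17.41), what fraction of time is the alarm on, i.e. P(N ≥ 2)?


ρ = 6.13/17.41 = 0.3521
P(N ≥ n) = ρ^n = 0.3521^2 = 0.123972

Final: 0.123972


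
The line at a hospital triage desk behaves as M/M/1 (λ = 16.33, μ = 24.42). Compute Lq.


ρ = 16.33/24.42 = 0.6687
Lq = ρ²/(1−ρ) = 0.4472/0.3313 = 1.3498

Final: 1.3498


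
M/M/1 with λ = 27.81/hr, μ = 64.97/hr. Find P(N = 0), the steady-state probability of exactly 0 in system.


ρ = 27.81/64.97 = 0.4280
P_n = (1−ρ)·ρ^n = (1 − 0.4280)·0.4280^0 = 0.5720·1.000000 = 0.571956

Final: 0.571956


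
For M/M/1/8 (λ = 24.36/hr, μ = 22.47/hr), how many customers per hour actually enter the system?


ρ = 1.0841; P_K = (1−ρ)ρ^8/(1−ρ^9) = 0.150194
λ_eff = λ(1 − P_K) = 24.36·(1 − 0.150194) = 24.36·0.849806 = 20.7013 /hr

Final: 20.7013 /hr


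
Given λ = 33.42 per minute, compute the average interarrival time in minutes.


Mean interarrival time = 1/λ = 1/33.42 minute = 0.02992 minute
In minutes: 0.02992 × 1 = 0.02992 min

Final: 0.02992 min


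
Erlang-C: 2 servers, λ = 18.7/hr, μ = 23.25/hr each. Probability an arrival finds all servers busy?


a = λ/μ = 0.8043; ρ = a/2 = 0.4022
P₀ = 0.426380 (from M/M/c formula)
C(c,a) = [a^c/(c!(1−ρ))]·P₀ = [0.64690/(2·0.5978)]·0.426380
= 0.54102·0.426380 = 0.230681

Final: 0.230681


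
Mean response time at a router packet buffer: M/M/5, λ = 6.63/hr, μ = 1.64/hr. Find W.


a = 4.0427; ρ = 0.8085; P₀ = 0.012143
Lq = P₀·a^c·ρ/(c!(1−ρ)²) = 2.40998
Wq = Lq/λ = 2.40998/6.63 = 0.36350 hr
W = Wq + 1/μ = 0.36350 + 0.60976 = 0.97325 hr

Final: 0.97325 hr


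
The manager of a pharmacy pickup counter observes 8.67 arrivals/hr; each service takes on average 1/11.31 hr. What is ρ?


ρ = λ/μ = 8.67/11.31 = 0.7666

Final: 0.7666


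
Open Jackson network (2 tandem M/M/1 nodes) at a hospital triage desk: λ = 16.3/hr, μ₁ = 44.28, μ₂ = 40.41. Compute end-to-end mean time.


Each node sees arrival rate λ = 16.3/hr (tandem ⇒ throughput preserved).
W₁ = 1/(μ₁−λ) = 1/(44.28−16.3) = 0.03574 hr
W₂ = 1/(μ₂−λ) = 1/(40.41−16.3) = 0.04148 hr
W_total = W₁ + W₂ = 0.03574 + 0.04148 = 0.07722 hr

Final: 0.07722 hr


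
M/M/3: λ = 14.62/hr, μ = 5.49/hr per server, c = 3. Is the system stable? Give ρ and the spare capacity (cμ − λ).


Total capacity cμ = 3·5.49 = 16.47/hr
ρ = λ/(cμ) = 14.62/16.47 = 0.8877
Stable ⇔ ρ < 1: YES
Spare capacity = cμ − λ = 16.47 − 14.62 = 1.85/hr

Final: ρ = 0.8877; stable; margin = 1.85/hr


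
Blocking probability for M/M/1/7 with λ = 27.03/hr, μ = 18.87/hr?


ρ = λ/μ = 27.03/18.87 = 1.4324
P_K = (1−ρ)ρ^K/(1−ρ^(K+1)) = (-0.4324·12.374254)/(1 − 17.725282)
= -5.351029/-16.725282 = 0.319937

Final: 0.319937


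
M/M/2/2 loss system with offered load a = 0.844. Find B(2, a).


B(c,a) = (a^c/c!) / Σ_{k=0}^{c} a^k/k!
a^2/2! = 0.356168
Σ terms (k=0..2): 1.00000 + 0.84400 + 0.35617 = 2.200168
B = 0.356168/2.200168 = 0.161882

Final: 0.161882


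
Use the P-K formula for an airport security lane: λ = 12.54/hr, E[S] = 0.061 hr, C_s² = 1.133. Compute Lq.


ρ = λ·E[S] = 12.54·0.061 = 0.7649
Lq = ρ²(1+C_s²)/(2(1−ρ)) = 0.5851·(1+1.133)/(2·0.2351)
= 0.5851·2.1330/0.4701 = 2.65483

Final: 2.65483


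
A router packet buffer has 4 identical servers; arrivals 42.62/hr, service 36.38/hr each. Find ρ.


ρ = λ/(cμ) = 42.62/(4·36.38) = 42.62/145.52 = 0.2929

Final: 0.2929


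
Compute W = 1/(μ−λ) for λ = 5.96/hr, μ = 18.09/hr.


W = 1/(μ−λ) = 1/(18.09 − 5.96) = 1/12.13 = 0.08244 hr

Final: 0.08244 hr


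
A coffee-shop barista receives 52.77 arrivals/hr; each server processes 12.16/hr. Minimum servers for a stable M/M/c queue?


Stability requires cμ > λ ⇔ c > λ/μ.
λ/μ = 52.77/12.16 = 4.3396
Minimum integer c = ⌊4.3396⌋ + 1 = 5
Check: 5·12.16 = 60.80 > 52.77, while 4·12.16 = 48.64 ≤ 52.77

Final: 5 servers


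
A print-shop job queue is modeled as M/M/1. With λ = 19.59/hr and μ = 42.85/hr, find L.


ρ = λ/μ = 19.59/42.85 = 0.4572
L = ρ/(1−ρ) = 0.4572/(1 − 0.4572) = 0.4572/0.5428 = 0.8422

Final: 0.8422


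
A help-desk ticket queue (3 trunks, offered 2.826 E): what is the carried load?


B(3,2.826) = 0.324811 (Erlang-B)
Carried load = a(1 − B) = 2.826·(1 − 0.324811) = 2.826·0.675189 = 1.9081 E

Final: 1.9081 Erlangs


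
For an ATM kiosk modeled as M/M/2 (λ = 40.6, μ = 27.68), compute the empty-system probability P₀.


a = λ/μ = 40.6/27.68 = 1.4668; ρ = a/c = 0.7334
Σ_{k=0}^{1} a^k/k! (terms k=0..1) = 1.00000 + 1.46676 = 2.46676
Tail: a^2/(2!(1−ρ)) = 2.15139/(2·0.2666) = 4.03459
P₀ = 1/(2.46676 + 4.03459) = 1/6.50136 = 0.153814

Final: 0.153814


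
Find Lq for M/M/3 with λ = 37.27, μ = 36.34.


a = λ/μ = 1.0256; ρ = a/3 = 0.3419
P₀ = 0.354020
Lq = P₀·a^c·ρ / (c!·(1−ρ)²) = 0.354020·1.07876·0.3419/(6·0.43314)
= 0.05024

Final: 0.05024


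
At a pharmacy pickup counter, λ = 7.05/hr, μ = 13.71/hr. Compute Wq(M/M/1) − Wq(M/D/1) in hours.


ρ = 7.05/13.71 = 0.5142
Wq(M/M/1) = ρ/(μ−λ) = 0.5142/6.66 = 0.07721 hr
Wq(M/D/1) = ρ/(2(μ−λ)) = 0.03861 hr
Savings = 0.07721 − 0.03861 = 0.03861 hr

Final: 0.03861 hr


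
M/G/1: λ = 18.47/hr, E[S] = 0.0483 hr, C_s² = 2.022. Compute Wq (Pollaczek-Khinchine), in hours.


ρ = λ·E[S] = 18.47·0.0483 = 0.8921
E[S²] = E[S]²(1+C_s²) = 0.0483²·(1+2.022) = 0.007050
Wq = λ·E[S²]/(2(1−ρ)) = 18.47·0.007050/(2·0.1079) = 0.60340 hr

Final: 0.60340 hr


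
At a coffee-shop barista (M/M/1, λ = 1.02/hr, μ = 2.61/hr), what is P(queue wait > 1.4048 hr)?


ρ = 1.02/2.61 = 0.3908
P(Wq > t) = ρ·e^{−(μ−λ)t} = 0.3908·e^{−2.2336}
= 0.3908·0.107139 = 0.041870

Final: 0.041870


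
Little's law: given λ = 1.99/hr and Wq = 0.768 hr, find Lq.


Lq = λWq = 1.99·0.768 = 1.5283

Final: 1.5283


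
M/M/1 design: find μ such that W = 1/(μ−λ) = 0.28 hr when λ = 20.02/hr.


W = 1/(μ−λ) ⇒ μ − λ = 1/W = 1/0.28 = 3.5714
μ = λ + 1/W = 20.02 + 3.5714 = 23.5914 per hr

Final: 23.5914 /hr


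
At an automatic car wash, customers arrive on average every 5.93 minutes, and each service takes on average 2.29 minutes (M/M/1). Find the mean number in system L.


λ = 60/5.93 = 10.1180 /hr
μ = 60/2.29 = 26.2009 /hr
ρ = λ/μ = 10.1180/26.2009 = 0.3862
L = ρ/(1−ρ) = 0.3862/0.6138 = 0.6291

Final: 0.6291


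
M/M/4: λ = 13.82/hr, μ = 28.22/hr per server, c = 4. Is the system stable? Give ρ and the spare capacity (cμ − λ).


Total capacity cμ = 4·28.22 = 112.88/hr
ρ = λ/(cμ) = 13.82/112.88 = 0.1224
Stable ⇔ ρ < 1: YES
Spare capacity = cμ − λ = 112.88 − 13.82 = 99.06/hr

Final: ρ = 0.1224; stable; margin = 99.06/hr


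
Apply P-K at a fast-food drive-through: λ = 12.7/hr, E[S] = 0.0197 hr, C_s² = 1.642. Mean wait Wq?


ρ = λ·E[S] = 12.7·0.0197 = 0.2502
E[S²] = E[S]²(1+C_s²) = 0.0197²·(1+1.642) = 0.001025
Wq = λ·E[S²]/(2(1−ρ)) = 12.7·0.001025/(2·0.7498) = 0.008683 hr

Final: 0.008683 hr


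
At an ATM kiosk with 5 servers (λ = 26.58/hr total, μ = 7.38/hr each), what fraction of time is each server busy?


ρ = λ/(cμ) = 26.58/(5·7.38) = 26.58/36.90 = 0.7203

Final: 0.7203


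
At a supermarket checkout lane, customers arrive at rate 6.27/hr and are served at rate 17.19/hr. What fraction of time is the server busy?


ρ = λ/μ = 6.27/17.19 = 0.3647

Final: 0.3647


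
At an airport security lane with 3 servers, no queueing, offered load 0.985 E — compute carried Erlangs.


B(3,0.985) = 0.060576 (Erlang-B)
Carried load = a(1 − B) = 0.985·(1 − 0.060576) = 0.985·0.939424 = 0.9253 E

Final: 0.9253 Erlangs


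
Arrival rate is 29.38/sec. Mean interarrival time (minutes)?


Mean interarrival time = 1/λ = 1/29.38 second = 0.03404 second
In minutes: 0.03404 × 0.0166667 = 0.0005673 min

Final: 0.0005673 min


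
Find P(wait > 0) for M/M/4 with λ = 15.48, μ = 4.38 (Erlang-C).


a = λ/μ = 3.5342; ρ = a/4 = 0.8836
P₀ = 0.013519 (from M/M/c formula)
C(c,a) = [a^c/(c!(1−ρ))]·P₀ = [156.02255/(24·0.1164)]·0.013519
= 55.83160·0.013519 = 0.754798

Final: 0.754798


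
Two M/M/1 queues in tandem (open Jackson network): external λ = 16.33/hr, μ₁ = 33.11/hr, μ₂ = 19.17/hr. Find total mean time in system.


Each node sees arrival rate λ = 16.33/hr (tandem ⇒ throughput preserved).
W₁ = 1/(μ₁−λ) = 1/(33.11−16.33) = 0.05959 hr
W₂ = 1/(μ₂−λ) = 1/(19.17−16.33) = 0.35211 hr
W_total = W₁ + W₂ = 0.05959 + 0.35211 = 0.41171 hr

Final: 0.41171 hr


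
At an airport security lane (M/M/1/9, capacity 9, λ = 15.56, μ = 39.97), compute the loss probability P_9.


ρ = λ/μ = 15.56/39.97 = 0.3893
P_K = (1−ρ)ρ^K/(1−ρ^(K+1)) = (0.6107·0.0002053)/(1 − 0.00007994)
= 0.0001254/0.999920 = 0.0001254

Final: 0.0001254


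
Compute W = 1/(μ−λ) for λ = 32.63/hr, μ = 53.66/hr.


W = 1/(μ−λ) = 1/(53.66 − 32.63) = 1/21.03 = 0.04755 hr

Final: 0.04755 hr


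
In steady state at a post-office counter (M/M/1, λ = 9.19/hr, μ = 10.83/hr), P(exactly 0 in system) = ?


ρ = 9.19/10.83 = 0.8486
P_n = (1−ρ)·ρ^n = (1 − 0.8486)·0.8486^0 = 0.1514·1.000000 = 0.151431

Final: 0.151431


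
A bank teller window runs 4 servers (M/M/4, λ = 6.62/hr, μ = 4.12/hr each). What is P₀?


a = λ/μ = 6.62/4.12 = 1.6068; ρ = a/c = 0.4017
Σ_{k=0}^{3} a^k/k! (terms k=0..3) = 1.00000 + 1.60680 + 1.29090 + 0.69140 = 4.58910
Tail: a^4/(4!(1−ρ)) = 6.66566/(24·0.5983) = 0.46421
P₀ = 1/(4.58910 + 0.46421) = 1/5.05330 = 0.197890

Final: 0.197890


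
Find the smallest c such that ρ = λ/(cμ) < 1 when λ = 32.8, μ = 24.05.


Stability requires cμ > λ ⇔ c > λ/μ.
λ/μ = 32.8/24.05 = 1.3638
Minimum integer c = ⌊1.3638⌋ + 1 = 2
Check: 2·24.05 = 48.10 > 32.8, while 1·24.05 = 24.05 ≤ 32.8

Final: 2 servers


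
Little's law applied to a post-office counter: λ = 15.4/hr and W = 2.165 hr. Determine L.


L = λW = 15.4·2.165 = 33.3410

Final: 33.3410


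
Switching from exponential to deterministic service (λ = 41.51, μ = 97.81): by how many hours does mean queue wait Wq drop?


ρ = 41.51/97.81 = 0.4244
Wq(M/M/1) = ρ/(μ−λ) = 0.4244/56.30 = 0.007538 hr
Wq(M/D/1) = ρ/(2(μ−λ)) = 0.003769 hr
Savings = 0.007538 − 0.003769 = 0.003769 hr

Final: 0.003769 hr


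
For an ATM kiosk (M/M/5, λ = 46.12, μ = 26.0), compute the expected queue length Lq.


a = λ/μ = 1.7738; ρ = a/5 = 0.3548
P₀ = 0.169013
Lq = P₀·a^c·ρ / (c!·(1−ρ)²) = 0.169013·17.56223·0.3548/(120·0.41632)
= 0.02108

Final: 0.02108


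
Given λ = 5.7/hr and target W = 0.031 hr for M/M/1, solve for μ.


W = 1/(μ−λ) ⇒ μ − λ = 1/W = 1/0.031 = 32.2581
μ = λ + 1/W = 5.7 + 32.2581 = 37.9581 per hr

Final: 37.9581 /hr


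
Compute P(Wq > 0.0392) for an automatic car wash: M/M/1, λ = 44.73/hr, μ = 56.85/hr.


ρ = 44.73/56.85 = 0.7868
P(Wq > t) = ρ·e^{−(μ−λ)t} = 0.7868·e^{−0.4751}
= 0.7868·0.621820 = 0.489253

Final: 0.489253


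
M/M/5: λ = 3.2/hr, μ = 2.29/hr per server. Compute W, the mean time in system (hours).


a = 1.3974; ρ = 0.2795; P₀ = 0.246976
Lq = P₀·a^c·ρ/(c!(1−ρ)²) = 0.005903
Wq = Lq/λ = 0.005903/3.2 = 0.001845 hr
W = Wq + 1/μ = 0.001845 + 0.43668 = 0.43853 hr

Final: 0.43853 hr


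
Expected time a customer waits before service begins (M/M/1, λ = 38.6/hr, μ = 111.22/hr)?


ρ = 38.6/111.22 = 0.3471
Wq = ρ/(μ−λ) = 0.3471/(111.22 − 38.6) = 0.3471/72.62 = 0.004779 hr

Final: 0.004779 hr


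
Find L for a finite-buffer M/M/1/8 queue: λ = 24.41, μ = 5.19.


ρ = 24.41/5.19 = 4.7033
L = ρ[1 − (K+1)ρ^K + Kρ^(K+1)] / [(1−ρ)(1−ρ^(K+1))]
Numerator: 4.7033·(1 − 9·239443.676699 + 8·1126169.585399) = 32237965.262560
Denominator: (-3.7033)·(-1126168.585399) = 4170512.564810
L = 32237965.262560/4170512.564810 = 7.7300

Final: 7.7300


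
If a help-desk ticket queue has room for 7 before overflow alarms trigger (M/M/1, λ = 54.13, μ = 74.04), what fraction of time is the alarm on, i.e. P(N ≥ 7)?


ρ = 54.13/74.04 = 0.7311
P(N ≥ n) = ρ^n = 0.7311^7 = 0.111635

Final: 0.111635


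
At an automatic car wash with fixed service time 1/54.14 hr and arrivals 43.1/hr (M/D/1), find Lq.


ρ = 43.1/54.14 = 0.7961
M/D/1: Lq = ρ²/(2(1−ρ)) = 0.6338/(2·0.2039) = 1.55395

Final: 1.55395


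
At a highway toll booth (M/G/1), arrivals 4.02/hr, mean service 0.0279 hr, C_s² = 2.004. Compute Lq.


ρ = λ·E[S] = 4.02·0.0279 = 0.1122
Lq = ρ²(1+C_s²)/(2(1−ρ)) = 0.01258·(1+2.004)/(2·0.8878)
= 0.01258·3.0040/1.7757 = 0.02128

Final: 0.02128


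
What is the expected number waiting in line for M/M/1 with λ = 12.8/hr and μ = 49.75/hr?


ρ = 12.8/49.75 = 0.2573
Lq = ρ²/(1−ρ) = 0.06620/0.7427 = 0.08913

Final: 0.08913


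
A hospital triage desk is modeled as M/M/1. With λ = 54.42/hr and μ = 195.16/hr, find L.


ρ = λ/μ = 54.42/195.16 = 0.2788
L = ρ/(1−ρ) = 0.2788/(1 − 0.2788) = 0.2788/0.7212 = 0.3867

Final: 0.3867


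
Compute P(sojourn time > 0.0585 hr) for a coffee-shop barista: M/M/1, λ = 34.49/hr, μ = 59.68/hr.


W ~ Exponential(μ−λ) for M/M/1.
μ − λ = 59.68 − 34.49 = 25.1900
P(W > t) = e^{−(μ−λ)t} = e^{−1.4736} = 0.229096

Final: 0.229096


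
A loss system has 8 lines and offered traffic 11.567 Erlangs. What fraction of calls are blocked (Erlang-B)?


B(c,a) = (a^c/c!) / Σ_{k=0}^{c} a^k/k!
a^8/8! = 7947.771292
Σ terms (k=0..8): 1.00000 + 11.56700 + 66.89774 + 257.93540 + 745.88470 + 1725.52967 + 3326.53362 + 5496.85920 + 7947.77129 = 19579.978634
B = 7947.771292/19579.978634 = 0.405913

Final: 0.405913


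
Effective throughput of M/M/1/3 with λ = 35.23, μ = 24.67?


ρ = 1.4281; P_K = (1−ρ)ρ^3/(1−ρ^4) = 0.394635
λ_eff = λ(1 − P_K) = 35.23·(1 − 0.394635) = 35.23·0.605365 = 21.3270 /hr

Final: 21.3270 /hr


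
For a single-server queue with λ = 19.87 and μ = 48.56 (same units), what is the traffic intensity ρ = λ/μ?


ρ = λ/μ = 19.87/48.56 = 0.4092

Final: 0.4092


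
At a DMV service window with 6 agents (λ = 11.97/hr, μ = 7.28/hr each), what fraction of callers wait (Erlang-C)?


a = λ/μ = 1.6442; ρ = a/6 = 0.2740
P₀ = 0.193075 (from M/M/c formula)
C(c,a) = [a^c/(c!(1−ρ))]·P₀ = [19.75953/(720·0.7260)]·0.193075
= 0.03780·0.193075 = 0.007299

Final: 0.007299


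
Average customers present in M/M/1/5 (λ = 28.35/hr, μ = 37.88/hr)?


ρ = 28.35/37.88 = 0.7484
L = ρ[1 − (K+1)ρ^K + Kρ^(K+1)] / [(1−ρ)(1−ρ^(K+1))]
Numerator: 0.7484·(1 − 6·0.234809 + 5·0.175735) = 0.351620
Denominator: (0.2516)·(0.824265) = 0.207372
L = 0.351620/0.207372 = 1.6956

Final: 1.6956
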